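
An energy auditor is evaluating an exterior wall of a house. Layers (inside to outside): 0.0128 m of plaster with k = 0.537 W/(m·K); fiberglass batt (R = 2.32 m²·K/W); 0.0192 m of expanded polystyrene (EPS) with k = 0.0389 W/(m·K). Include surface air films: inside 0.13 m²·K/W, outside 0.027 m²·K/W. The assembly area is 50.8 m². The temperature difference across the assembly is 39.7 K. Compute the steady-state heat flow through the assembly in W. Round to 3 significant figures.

674 W

0.0128/0.537 = 0.02384
0.0192/0.0389 = 0.4936
R_total = 0.13 + 0.02384 + 2.32 + 0.4936 + 0.027 = 2.994 m²·K/W
Q = A·ΔT/R = 50.8 × 39.7 / 2.994 = 673.5 W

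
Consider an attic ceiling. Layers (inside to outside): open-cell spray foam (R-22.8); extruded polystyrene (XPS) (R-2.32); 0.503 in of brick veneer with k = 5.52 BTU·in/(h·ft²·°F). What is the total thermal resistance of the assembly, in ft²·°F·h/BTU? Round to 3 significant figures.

25.2 ft²·°F·h/BTU

0.503/5.52 = 0.09112
R_total = 22.8 + 2.32 + 0.09112 = 25.21 ft²·°F·h/BTU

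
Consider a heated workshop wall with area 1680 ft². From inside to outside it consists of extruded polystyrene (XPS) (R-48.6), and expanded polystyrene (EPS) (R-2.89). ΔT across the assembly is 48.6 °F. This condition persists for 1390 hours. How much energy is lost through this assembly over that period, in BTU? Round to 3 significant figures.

2200000 BTU

R_total = 48.6 + 2.89 = 51.49 ft²·°F·h/BTU
Q = 1680 × 48.6 / 51.49 = 1586 BTU/h
E = 1586 × 1390 = 2204000 BTU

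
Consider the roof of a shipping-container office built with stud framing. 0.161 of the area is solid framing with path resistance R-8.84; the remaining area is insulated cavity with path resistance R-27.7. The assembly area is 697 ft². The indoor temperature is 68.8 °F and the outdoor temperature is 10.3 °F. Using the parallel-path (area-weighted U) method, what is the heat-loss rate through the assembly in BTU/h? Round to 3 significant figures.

1980 BTU/h

U_eff = 0.839/27.7 + 0.161/8.84 = 0.03029 + 0.01821 = 0.0485
R_eff = 1/U_eff = 20.62 ft²·°F·h/BTU
Q = 697 × (68.8 − 10.3) / 20.62 = 1978 BTU/h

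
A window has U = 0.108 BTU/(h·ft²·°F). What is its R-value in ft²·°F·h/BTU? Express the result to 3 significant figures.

9.26 ft²·°F·h/BTU

R = 1/U = 1/0.108 = 9.259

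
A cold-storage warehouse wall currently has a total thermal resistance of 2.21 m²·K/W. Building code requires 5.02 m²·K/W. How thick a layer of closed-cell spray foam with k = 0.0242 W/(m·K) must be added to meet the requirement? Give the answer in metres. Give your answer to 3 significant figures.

0.0680 m

ΔR = 5.02 − 2.21 = 2.81 m²·K/W
L = ΔR × k = 2.81 × 0.0242 = 0.068 m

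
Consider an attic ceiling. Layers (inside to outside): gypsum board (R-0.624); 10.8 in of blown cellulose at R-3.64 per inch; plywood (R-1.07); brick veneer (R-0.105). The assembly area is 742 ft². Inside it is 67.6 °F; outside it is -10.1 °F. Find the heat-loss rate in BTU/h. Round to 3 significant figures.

10.8 × 3.64 = 39.31
R_total = 0.624 + 39.31 + 1.07 + 0.105 = 41.11 ft²·°F·h/BTU
Q = A·ΔT/R = 742 × (67.6 − (-10.1)) / 41.11 = 1402 BTU/h

1400 BTU/h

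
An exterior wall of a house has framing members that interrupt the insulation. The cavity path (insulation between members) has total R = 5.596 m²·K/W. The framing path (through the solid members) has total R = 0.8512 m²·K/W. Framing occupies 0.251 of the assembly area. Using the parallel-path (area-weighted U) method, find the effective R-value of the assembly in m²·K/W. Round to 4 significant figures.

U_eff = 0.749/5.596 + 0.251/0.8512 = 0.13385 + 0.29488 = 0.42872
R_eff = 1/U_eff = 2.3325 m²·K/W

2.333 m²·K/W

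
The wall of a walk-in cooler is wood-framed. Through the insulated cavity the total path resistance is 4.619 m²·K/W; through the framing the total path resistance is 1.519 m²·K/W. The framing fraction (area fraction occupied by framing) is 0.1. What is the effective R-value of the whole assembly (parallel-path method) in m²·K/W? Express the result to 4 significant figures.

U_eff = 0.9/4.619 + 0.1/1.519 = 0.19485 + 0.065833 = 0.26068
R_eff = 1/U_eff = 3.8361 m²·K/W

3.836 m²·K/W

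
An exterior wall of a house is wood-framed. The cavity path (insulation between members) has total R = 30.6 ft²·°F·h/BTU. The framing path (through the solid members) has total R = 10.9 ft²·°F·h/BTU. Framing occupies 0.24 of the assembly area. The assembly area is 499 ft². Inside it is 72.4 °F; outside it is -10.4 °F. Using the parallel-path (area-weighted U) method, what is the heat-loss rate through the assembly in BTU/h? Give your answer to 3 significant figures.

1940 BTU/h

U_eff = 0.76/30.6 + 0.24/10.9 = 0.02484 + 0.02202 = 0.04685
R_eff = 1/U_eff = 21.34 ft²·°F·h/BTU
Q = 499 × (72.4 − (-10.4)) / 21.34 = 1936 BTU/h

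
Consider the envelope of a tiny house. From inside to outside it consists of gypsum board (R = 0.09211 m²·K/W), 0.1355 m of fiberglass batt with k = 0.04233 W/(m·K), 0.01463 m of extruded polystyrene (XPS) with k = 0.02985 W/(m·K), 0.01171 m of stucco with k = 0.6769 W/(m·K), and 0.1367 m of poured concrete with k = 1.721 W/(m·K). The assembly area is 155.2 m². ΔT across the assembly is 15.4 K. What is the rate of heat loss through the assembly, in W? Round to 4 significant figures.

0.1355/0.04233 = 3.201
0.01463/0.02985 = 0.49012
0.01171/0.6769 = 0.017299
0.1367/1.721 = 0.079431
R_total = 0.09211 + 3.201 + 0.49012 + 0.017299 + 0.079431 = 3.88 m²·K/W
Q = A·ΔT/R = 155.2 × 15.4 / 3.88 = 616 W

616.0 W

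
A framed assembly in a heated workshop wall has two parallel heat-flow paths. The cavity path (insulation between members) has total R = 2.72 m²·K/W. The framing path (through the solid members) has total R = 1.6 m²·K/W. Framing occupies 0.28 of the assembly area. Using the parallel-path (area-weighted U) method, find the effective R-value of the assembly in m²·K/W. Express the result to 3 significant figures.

2.27 m²·K/W

U_eff = 0.72/2.72 + 0.28/1.6 = 0.2647 + 0.175 = 0.4397
R_eff = 1/U_eff = 2.274 m²·K/W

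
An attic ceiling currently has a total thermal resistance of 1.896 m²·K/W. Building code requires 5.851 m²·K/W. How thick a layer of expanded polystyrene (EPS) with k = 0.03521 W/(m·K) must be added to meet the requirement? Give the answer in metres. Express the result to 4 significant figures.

ΔR = 5.851 − 1.896 = 3.955 m²·K/W
L = ΔR × k = 3.955 × 0.03521 = 0.13926 m

0.1393 m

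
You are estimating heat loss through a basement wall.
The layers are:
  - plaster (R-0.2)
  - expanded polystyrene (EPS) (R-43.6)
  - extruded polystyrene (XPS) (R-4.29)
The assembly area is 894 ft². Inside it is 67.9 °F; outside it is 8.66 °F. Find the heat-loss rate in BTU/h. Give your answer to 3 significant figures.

R_total = 0.2 + 43.6 + 4.29 = 48.09 ft²·°F·h/BTU
Q = A·ΔT/R = 894 × (67.9 − 8.66) / 48.09 = 1101 BTU/h

1100 BTU/h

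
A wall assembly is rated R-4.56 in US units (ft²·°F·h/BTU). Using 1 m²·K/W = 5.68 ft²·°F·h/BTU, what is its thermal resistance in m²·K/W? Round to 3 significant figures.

R_SI = 4.56/5.68 = 0.8028

0.803 m²·K/W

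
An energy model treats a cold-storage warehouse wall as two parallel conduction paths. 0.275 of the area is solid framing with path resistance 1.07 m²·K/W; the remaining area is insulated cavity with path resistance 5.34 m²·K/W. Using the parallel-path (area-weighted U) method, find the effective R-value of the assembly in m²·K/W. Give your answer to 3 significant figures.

2.55 m²·K/W

U_eff = 0.725/5.34 + 0.275/1.07 = 0.1358 + 0.257 = 0.3928
R_eff = 1/U_eff = 2.546 m²·K/W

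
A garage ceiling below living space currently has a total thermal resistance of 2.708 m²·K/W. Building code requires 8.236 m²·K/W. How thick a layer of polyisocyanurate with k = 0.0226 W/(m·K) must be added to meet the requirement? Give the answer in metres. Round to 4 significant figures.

0.1249 m

ΔR = 8.236 − 2.708 = 5.528 m²·K/W
L = ΔR × k = 5.528 × 0.0226 = 0.12493 m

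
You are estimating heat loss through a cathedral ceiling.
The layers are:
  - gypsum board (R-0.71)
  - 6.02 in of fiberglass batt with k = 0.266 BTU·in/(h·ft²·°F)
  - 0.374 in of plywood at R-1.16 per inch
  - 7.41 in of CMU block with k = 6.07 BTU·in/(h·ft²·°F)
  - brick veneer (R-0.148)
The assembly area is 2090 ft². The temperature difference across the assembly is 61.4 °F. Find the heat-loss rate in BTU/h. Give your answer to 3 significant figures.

5100 BTU/h

6.02/0.266 = 22.63
0.374 × 1.16 = 0.4338
7.41/6.07 = 1.221
R_total = 0.71 + 22.63 + 0.4338 + 1.221 + 0.148 = 25.14 ft²·°F·h/BTU
Q = A·ΔT/R = 2090 × 61.4 / 25.14 = 5104 BTU/h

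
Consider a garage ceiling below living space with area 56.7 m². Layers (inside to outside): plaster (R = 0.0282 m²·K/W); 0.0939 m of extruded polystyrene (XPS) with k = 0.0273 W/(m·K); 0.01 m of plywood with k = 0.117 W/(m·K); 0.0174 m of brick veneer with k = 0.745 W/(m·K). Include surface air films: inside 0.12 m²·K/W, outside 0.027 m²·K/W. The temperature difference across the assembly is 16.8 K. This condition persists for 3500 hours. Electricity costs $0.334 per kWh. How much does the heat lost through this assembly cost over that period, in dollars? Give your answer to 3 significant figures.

299 dollars

0.0939/0.0273 = 3.44
0.01/0.117 = 0.08547
0.0174/0.745 = 0.02336
R_total = 0.12 + 0.0282 + 3.44 + 0.08547 + 0.02336 + 0.027 = 3.724 m²·K/W
Q = 56.7 × 16.8 / 3.724 = 255.8 W
E = 255.8 W × 3500 h / 1000 = 895.4 kWh
Cost = 895.4 × 0.334 = $299.1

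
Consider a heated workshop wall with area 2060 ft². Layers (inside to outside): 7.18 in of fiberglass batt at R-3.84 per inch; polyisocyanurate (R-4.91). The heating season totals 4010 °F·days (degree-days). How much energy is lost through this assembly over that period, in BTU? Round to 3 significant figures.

7.18 × 3.84 = 27.57
R_total = 27.57 + 4.91 = 32.48 ft²·°F·h/BTU
E = A × HDD × 24 / R = 2060 × 4010 × 24 / 32.48 = 6104000 BTU

6100000 BTU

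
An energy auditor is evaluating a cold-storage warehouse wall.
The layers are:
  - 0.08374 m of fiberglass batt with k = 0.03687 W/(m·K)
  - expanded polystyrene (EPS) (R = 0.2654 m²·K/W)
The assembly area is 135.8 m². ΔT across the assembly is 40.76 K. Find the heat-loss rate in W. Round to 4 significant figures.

0.08374/0.03687 = 2.2712
R_total = 2.2712 + 0.2654 = 2.5366 m²·K/W
Q = A·ΔT/R = 135.8 × 40.76 / 2.5366 = 2182.1 W

2182 W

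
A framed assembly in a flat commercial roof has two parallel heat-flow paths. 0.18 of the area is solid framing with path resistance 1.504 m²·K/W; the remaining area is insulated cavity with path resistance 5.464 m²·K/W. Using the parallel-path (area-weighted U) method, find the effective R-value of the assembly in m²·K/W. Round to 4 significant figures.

U_eff = 0.82/5.464 + 0.18/1.504 = 0.15007 + 0.11968 = 0.26975
R_eff = 1/U_eff = 3.7071 m²·K/W

3.707 m²·K/W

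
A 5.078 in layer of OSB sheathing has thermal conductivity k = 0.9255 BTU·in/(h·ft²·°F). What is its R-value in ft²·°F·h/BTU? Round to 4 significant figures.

R = L/k = 5.078/0.9255 = 5.4868 ft²·°F·h/BTU

5.487 ft²·°F·h/BTU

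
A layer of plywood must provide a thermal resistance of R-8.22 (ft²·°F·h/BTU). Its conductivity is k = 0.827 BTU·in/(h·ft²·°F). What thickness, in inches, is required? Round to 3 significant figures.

L = R × k = 8.22 × 0.827 = 6.798 in

6.80 in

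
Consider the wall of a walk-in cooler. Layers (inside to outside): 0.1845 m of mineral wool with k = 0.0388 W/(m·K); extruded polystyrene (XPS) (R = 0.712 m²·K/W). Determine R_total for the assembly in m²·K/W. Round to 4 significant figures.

0.1845/0.0388 = 4.7552
R_total = 4.7552 + 0.712 = 5.4672 m²·K/W

5.467 m²·K/W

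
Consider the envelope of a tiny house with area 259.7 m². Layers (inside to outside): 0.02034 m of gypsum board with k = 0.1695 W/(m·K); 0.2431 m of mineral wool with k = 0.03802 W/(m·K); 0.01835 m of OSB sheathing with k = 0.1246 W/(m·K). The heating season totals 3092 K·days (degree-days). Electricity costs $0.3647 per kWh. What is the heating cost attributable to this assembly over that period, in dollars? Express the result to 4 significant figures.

0.02034/0.1695 = 0.12
0.2431/0.03802 = 6.394
0.01835/0.1246 = 0.14727
R_total = 0.12 + 6.394 + 0.14727 = 6.6613 m²·K/W
E = A × HDD × 24 / R / 1000 = 259.7 × 3092 × 24 / 6.6613 / 1000 = 2893.1 kWh
Cost = 2893.1 × 0.3647 = $1055.1

1055 dollars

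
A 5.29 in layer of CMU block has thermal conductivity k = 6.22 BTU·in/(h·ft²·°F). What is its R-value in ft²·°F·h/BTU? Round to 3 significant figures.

0.850 ft²·°F·h/BTU

R = L/k = 5.29/6.22 = 0.8505 ft²·°F·h/BTU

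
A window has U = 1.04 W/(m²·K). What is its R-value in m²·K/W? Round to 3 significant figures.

0.962 m²·K/W

R = 1/U = 1/1.04 = 0.9615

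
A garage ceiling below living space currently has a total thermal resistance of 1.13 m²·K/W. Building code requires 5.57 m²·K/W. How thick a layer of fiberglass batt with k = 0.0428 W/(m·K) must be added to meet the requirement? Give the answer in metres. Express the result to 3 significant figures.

0.190 m

ΔR = 5.57 − 1.13 = 4.44 m²·K/W
L = ΔR × k = 4.44 × 0.0428 = 0.19 m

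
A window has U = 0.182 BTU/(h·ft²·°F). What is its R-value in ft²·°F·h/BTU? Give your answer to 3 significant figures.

R = 1/U = 1/0.182 = 5.495

5.49 ft²·°F·h/BTU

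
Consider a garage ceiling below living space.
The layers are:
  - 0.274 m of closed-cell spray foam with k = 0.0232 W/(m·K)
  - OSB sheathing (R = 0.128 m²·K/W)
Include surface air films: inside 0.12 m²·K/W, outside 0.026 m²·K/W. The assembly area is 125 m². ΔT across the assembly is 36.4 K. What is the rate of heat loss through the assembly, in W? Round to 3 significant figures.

377 W

0.274/0.0232 = 11.81
R_total = 0.12 + 11.81 + 0.128 + 0.026 = 12.08 m²·K/W
Q = A·ΔT/R = 125 × 36.4 / 12.08 = 376.5 W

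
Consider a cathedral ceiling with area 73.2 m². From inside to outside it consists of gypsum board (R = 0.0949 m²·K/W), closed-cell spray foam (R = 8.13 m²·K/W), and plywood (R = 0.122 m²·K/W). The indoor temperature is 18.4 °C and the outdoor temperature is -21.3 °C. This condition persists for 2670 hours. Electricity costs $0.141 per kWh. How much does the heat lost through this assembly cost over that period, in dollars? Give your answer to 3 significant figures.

R_total = 0.0949 + 8.13 + 0.122 = 8.347 m²·K/W
Q = 73.2 × (18.4 − (-21.3)) / 8.347 = 348.2 W
E = 348.2 W × 2670 h / 1000 = 929.6 kWh
Cost = 929.6 × 0.141 = $131.1

131 dollars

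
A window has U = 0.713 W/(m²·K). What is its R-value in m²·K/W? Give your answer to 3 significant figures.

1.40 m²·K/W

R = 1/U = 1/0.713 = 1.403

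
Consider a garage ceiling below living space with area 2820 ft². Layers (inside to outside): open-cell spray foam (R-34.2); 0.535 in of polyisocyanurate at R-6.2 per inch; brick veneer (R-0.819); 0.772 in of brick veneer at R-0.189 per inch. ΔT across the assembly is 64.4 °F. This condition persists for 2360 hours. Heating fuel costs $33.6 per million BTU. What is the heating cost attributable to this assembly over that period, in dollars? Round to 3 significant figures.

374 dollars

0.535 × 6.2 = 3.317
0.772 × 0.189 = 0.1459
R_total = 34.2 + 3.317 + 0.819 + 0.1459 = 38.48 ft²·°F·h/BTU
Q = 2820 × 64.4 / 38.48 = 4719 BTU/h
E = 4719 × 2360 = 11140000 BTU
Cost = 11140000/10⁶ × 33.6 = $374.2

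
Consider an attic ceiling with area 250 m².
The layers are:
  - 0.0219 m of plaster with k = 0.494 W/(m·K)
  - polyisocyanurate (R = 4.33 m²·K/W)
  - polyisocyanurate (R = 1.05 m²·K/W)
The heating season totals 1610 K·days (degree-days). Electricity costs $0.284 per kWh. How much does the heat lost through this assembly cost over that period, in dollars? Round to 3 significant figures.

506 dollars

0.0219/0.494 = 0.04433
R_total = 0.04433 + 4.33 + 1.05 = 5.424 m²·K/W
E = A × HDD × 24 / R / 1000 = 250 × 1610 × 24 / 5.424 / 1000 = 1781 kWh
Cost = 1781 × 0.284 = $505.8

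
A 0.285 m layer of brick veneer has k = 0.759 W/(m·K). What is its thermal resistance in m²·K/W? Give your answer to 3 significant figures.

0.375 m²·K/W

R = L/k = 0.285/0.759 = 0.3755 m²·K/W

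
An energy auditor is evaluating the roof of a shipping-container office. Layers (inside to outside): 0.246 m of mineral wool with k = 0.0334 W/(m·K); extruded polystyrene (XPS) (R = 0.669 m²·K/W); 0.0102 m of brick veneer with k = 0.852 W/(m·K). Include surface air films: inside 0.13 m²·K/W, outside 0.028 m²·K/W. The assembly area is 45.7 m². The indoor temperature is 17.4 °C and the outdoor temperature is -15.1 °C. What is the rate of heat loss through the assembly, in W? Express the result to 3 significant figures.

0.246/0.0334 = 7.365
0.0102/0.852 = 0.01197
R_total = 0.13 + 7.365 + 0.669 + 0.01197 + 0.028 = 8.204 m²·K/W
Q = A·ΔT/R = 45.7 × (17.4 − (-15.1)) / 8.204 = 181 W

181 W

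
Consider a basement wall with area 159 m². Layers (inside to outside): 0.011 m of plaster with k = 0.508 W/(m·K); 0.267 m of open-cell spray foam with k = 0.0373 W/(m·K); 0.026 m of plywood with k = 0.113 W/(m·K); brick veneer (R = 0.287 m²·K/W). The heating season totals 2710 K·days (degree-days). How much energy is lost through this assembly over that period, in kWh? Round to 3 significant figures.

1340 kWh

0.011/0.508 = 0.02165
0.267/0.0373 = 7.158
0.026/0.113 = 0.2301
R_total = 0.02165 + 7.158 + 0.2301 + 0.287 = 7.697 m²·K/W
E = A × HDD × 24 / R / 1000 = 159 × 2710 × 24 / 7.697 / 1000 = 1344 kWh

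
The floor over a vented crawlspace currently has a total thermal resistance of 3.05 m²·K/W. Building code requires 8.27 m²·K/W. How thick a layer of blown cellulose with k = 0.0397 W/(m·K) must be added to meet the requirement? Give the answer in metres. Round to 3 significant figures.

0.207 m

ΔR = 8.27 − 3.05 = 5.22 m²·K/W
L = ΔR × k = 5.22 × 0.0397 = 0.2072 m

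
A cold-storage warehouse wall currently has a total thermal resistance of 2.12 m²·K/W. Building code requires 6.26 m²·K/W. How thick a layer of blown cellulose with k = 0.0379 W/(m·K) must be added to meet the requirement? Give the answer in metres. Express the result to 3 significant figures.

0.157 m

ΔR = 6.26 − 2.12 = 4.14 m²·K/W
L = ΔR × k = 4.14 × 0.0379 = 0.1569 m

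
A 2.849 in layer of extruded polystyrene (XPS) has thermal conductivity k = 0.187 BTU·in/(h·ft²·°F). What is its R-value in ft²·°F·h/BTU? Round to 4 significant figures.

15.24 ft²·°F·h/BTU

R = L/k = 2.849/0.187 = 15.235 ft²·°F·h/BTU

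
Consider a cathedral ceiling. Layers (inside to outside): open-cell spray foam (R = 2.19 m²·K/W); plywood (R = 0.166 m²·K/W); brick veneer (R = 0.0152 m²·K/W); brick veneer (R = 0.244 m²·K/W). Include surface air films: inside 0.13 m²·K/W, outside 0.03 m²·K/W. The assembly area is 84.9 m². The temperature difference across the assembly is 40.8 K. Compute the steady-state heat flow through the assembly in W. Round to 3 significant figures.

1250 W

R_total = 0.13 + 2.19 + 0.166 + 0.0152 + 0.244 + 0.03 = 2.775 m²·K/W
Q = A·ΔT/R = 84.9 × 40.8 / 2.775 = 1248 W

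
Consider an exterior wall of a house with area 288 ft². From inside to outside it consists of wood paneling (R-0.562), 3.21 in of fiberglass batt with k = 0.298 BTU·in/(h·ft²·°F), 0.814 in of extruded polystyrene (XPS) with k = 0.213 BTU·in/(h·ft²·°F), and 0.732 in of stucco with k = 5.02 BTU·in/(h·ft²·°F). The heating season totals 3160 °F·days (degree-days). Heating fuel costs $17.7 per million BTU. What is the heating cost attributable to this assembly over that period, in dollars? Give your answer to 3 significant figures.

3.21/0.298 = 10.77
0.814/0.213 = 3.822
0.732/5.02 = 0.1458
R_total = 0.562 + 10.77 + 3.822 + 0.1458 = 15.3 ft²·°F·h/BTU
E = A × HDD × 24 / R = 288 × 3160 × 24 / 15.3 = 1427000 BTU
Cost = 1427000/10⁶ × 17.7 = $25.27

25.3 dollars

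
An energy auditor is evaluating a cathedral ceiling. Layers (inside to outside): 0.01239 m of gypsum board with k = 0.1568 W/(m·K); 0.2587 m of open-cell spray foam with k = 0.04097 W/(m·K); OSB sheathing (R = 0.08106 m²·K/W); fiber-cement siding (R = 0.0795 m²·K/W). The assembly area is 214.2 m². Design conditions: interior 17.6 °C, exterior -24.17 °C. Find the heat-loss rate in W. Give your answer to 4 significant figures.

1365 W

0.01239/0.1568 = 0.079018
0.2587/0.04097 = 6.3144
R_total = 0.079018 + 6.3144 + 0.08106 + 0.0795 = 6.554 m²·K/W
Q = A·ΔT/R = 214.2 × (17.6 − (-24.17)) / 6.554 = 1365.2 W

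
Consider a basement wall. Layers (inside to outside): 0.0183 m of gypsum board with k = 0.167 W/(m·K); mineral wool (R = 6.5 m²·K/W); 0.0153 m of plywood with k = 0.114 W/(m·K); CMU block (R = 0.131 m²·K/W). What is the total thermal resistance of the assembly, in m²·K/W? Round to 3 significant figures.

0.0183/0.167 = 0.1096
0.0153/0.114 = 0.1342
R_total = 0.1096 + 6.5 + 0.1342 + 0.131 = 6.875 m²·K/W

6.87 m²·K/W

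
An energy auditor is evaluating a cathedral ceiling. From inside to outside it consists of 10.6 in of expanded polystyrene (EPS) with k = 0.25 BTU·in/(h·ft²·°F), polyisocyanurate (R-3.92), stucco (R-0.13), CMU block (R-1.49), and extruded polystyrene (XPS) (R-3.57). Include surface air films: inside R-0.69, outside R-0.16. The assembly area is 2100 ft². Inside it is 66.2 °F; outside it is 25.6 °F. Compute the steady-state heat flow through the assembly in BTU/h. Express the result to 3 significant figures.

10.6/0.25 = 42.4
R_total = 0.69 + 42.4 + 3.92 + 0.13 + 1.49 + 3.57 + 0.16 = 52.36 ft²·°F·h/BTU
Q = A·ΔT/R = 2100 × (66.2 − 25.6) / 52.36 = 1628 BTU/h

1630 BTU/h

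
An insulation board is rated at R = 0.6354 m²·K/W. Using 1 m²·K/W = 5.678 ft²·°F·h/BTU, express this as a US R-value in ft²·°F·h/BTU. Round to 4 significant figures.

R_US = 0.6354 × 5.678 = 3.6078

3.608 ft²·°F·h/BTU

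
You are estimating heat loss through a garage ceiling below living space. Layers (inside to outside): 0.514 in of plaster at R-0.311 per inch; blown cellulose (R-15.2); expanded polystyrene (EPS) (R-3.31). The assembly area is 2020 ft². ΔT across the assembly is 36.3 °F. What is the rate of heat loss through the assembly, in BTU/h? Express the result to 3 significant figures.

0.514 × 0.311 = 0.1599
R_total = 0.1599 + 15.2 + 3.31 = 18.67 ft²·°F·h/BTU
Q = A·ΔT/R = 2020 × 36.3 / 18.67 = 3928 BTU/h

3930 BTU/h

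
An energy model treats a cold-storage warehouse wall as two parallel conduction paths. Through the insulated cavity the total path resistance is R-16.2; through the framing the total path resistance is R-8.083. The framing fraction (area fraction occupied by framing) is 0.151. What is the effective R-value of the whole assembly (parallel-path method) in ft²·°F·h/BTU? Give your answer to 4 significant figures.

14.07 ft²·°F·h/BTU

U_eff = 0.849/16.2 + 0.151/8.083 = 0.052407 + 0.018681 = 0.071089
R_eff = 1/U_eff = 14.067 ft²·°F·h/BTU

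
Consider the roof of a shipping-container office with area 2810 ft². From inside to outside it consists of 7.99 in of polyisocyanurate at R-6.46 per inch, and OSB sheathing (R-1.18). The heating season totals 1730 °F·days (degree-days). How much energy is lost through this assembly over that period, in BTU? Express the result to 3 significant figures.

7.99 × 6.46 = 51.62
R_total = 51.62 + 1.18 = 52.8 ft²·°F·h/BTU
E = A × HDD × 24 / R = 2810 × 1730 × 24 / 52.8 = 2210000 BTU

2210000 BTU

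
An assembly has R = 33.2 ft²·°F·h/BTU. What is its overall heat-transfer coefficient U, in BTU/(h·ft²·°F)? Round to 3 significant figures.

U = 1/R = 1/33.2 = 0.03012

0.0301 BTU/(h·ft²·°F)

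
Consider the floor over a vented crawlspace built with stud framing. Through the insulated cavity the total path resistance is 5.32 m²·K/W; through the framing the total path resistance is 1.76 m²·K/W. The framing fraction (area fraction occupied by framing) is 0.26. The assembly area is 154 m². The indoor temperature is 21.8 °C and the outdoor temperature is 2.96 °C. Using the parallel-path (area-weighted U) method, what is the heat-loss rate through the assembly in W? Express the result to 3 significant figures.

832 W

U_eff = 0.74/5.32 + 0.26/1.76 = 0.1391 + 0.1477 = 0.2868
R_eff = 1/U_eff = 3.486 m²·K/W
Q = 154 × (21.8 − 2.96) / 3.486 = 832.2 W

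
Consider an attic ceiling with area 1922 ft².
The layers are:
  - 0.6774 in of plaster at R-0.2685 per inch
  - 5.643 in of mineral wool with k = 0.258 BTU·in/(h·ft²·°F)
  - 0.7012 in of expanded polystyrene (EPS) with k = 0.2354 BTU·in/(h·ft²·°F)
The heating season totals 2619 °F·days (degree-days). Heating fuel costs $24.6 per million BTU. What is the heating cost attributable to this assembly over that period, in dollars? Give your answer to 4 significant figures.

0.6774 × 0.2685 = 0.18188
5.643/0.258 = 21.872
0.7012/0.2354 = 2.9788
R_total = 0.18188 + 21.872 + 2.9788 = 25.033 ft²·°F·h/BTU
E = A × HDD × 24 / R = 1922 × 2619 × 24 / 25.033 = 4826100 BTU
Cost = 4826100/10⁶ × 24.6 = $118.72

118.7 dollars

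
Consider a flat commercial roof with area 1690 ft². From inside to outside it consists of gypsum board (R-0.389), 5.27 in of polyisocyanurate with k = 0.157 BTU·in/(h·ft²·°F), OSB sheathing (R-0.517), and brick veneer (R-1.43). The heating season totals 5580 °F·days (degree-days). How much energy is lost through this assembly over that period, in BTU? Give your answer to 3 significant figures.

6300000 BTU

5.27/0.157 = 33.57
R_total = 0.389 + 33.57 + 0.517 + 1.43 = 35.9 ft²·°F·h/BTU
E = A × HDD × 24 / R = 1690 × 5580 × 24 / 35.9 = 6304000 BTU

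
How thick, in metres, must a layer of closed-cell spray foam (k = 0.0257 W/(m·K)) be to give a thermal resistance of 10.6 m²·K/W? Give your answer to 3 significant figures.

L = R·k = 10.6 × 0.0257 = 0.2724 m

0.272 m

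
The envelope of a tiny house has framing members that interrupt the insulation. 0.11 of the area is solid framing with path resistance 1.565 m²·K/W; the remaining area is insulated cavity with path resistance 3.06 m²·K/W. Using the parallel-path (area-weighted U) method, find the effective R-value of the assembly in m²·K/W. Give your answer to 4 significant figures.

U_eff = 0.89/3.06 + 0.11/1.565 = 0.29085 + 0.070288 = 0.36114
R_eff = 1/U_eff = 2.769 m²·K/W

2.769 m²·K/W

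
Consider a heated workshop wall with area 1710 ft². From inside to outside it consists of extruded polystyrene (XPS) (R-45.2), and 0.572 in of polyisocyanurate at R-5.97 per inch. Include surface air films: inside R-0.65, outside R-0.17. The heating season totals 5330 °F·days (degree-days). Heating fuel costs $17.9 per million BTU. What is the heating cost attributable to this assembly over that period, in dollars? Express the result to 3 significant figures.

0.572 × 5.97 = 3.415
R_total = 0.65 + 45.2 + 3.415 + 0.17 = 49.43 ft²·°F·h/BTU
E = A × HDD × 24 / R = 1710 × 5330 × 24 / 49.43 = 4425000 BTU
Cost = 4425000/10⁶ × 17.9 = $79.21

79.2 dollars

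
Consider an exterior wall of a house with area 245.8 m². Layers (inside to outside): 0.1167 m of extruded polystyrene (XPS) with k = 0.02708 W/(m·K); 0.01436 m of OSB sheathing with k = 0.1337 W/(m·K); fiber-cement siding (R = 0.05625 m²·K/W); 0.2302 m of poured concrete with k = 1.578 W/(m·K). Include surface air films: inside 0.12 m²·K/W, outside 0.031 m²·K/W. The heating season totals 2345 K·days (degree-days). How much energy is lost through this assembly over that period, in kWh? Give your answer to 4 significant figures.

0.1167/0.02708 = 4.3095
0.01436/0.1337 = 0.1074
0.2302/1.578 = 0.14588
R_total = 0.12 + 4.3095 + 0.1074 + 0.05625 + 0.14588 + 0.031 = 4.77 m²·K/W
E = A × HDD × 24 / R / 1000 = 245.8 × 2345 × 24 / 4.77 / 1000 = 2900.1 kWh

2900 kWh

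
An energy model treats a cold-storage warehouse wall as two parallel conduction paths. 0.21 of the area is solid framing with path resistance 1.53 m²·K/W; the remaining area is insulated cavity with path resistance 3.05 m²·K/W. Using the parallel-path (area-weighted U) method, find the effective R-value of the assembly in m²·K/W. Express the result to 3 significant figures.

2.52 m²·K/W

U_eff = 0.79/3.05 + 0.21/1.53 = 0.259 + 0.1373 = 0.3963
R_eff = 1/U_eff = 2.524 m²·K/W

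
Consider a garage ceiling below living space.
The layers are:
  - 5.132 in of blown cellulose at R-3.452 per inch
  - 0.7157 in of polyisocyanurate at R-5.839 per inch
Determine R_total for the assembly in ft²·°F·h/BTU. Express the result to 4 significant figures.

21.89 ft²·°F·h/BTU

5.132 × 3.452 = 17.716
0.7157 × 5.839 = 4.179
R_total = 17.716 + 4.179 = 21.895 ft²·°F·h/BTU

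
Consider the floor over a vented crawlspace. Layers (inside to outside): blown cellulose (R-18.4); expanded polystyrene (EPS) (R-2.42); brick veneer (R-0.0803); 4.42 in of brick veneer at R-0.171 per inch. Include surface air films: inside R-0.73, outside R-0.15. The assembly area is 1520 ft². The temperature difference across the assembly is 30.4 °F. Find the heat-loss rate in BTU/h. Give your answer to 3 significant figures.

2050 BTU/h

4.42 × 0.171 = 0.7558
R_total = 0.73 + 18.4 + 2.42 + 0.0803 + 0.7558 + 0.15 = 22.54 ft²·°F·h/BTU
Q = A·ΔT/R = 1520 × 30.4 / 22.54 = 2050 BTU/h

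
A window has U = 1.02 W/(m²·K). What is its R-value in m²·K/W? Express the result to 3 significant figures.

R = 1/U = 1/1.02 = 0.9804

0.980 m²·K/W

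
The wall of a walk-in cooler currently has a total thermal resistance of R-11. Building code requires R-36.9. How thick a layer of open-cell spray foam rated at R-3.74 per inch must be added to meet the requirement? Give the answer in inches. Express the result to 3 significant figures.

6.93 in

ΔR = 36.9 − 11 = 25.9 ft²·°F·h/BTU
L = ΔR / (R/in) = 25.9/3.74 = 6.925 in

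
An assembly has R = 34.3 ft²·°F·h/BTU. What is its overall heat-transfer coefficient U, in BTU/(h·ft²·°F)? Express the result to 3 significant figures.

0.0292 BTU/(h·ft²·°F)

U = 1/R = 1/34.3 = 0.02915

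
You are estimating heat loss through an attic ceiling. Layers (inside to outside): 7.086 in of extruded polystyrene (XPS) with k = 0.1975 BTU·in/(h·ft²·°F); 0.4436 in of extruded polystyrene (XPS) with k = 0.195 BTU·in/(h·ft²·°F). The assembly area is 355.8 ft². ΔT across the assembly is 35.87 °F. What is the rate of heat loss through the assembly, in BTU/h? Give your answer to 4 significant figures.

7.086/0.1975 = 35.878
0.4436/0.195 = 2.2749
R_total = 35.878 + 2.2749 = 38.153 ft²·°F·h/BTU
Q = A·ΔT/R = 355.8 × 35.87 / 38.153 = 334.51 BTU/h

334.5 BTU/h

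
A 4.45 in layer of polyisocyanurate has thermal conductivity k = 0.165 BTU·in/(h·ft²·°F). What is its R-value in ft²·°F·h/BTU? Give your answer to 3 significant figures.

27.0 ft²·°F·h/BTU

R = L/k = 4.45/0.165 = 26.97 ft²·°F·h/BTU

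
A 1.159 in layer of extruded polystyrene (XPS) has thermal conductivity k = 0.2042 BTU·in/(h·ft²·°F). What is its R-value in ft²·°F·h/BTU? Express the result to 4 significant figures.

R = L/k = 1.159/0.2042 = 5.6758 ft²·°F·h/BTU

5.676 ft²·°F·h/BTU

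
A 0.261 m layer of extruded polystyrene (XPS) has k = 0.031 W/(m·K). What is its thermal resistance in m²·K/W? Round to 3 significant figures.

8.42 m²·K/W

R = L/k = 0.261/0.031 = 8.419 m²·K/W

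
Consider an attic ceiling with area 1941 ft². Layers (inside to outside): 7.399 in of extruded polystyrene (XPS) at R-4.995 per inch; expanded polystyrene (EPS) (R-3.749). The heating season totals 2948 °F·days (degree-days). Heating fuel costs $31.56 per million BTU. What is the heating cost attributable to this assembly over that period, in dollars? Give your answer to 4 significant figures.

106.5 dollars

7.399 × 4.995 = 36.958
R_total = 36.958 + 3.749 = 40.707 ft²·°F·h/BTU
E = A × HDD × 24 / R = 1941 × 2948 × 24 / 40.707 = 3373600 BTU
Cost = 3373600/10⁶ × 31.56 = $106.47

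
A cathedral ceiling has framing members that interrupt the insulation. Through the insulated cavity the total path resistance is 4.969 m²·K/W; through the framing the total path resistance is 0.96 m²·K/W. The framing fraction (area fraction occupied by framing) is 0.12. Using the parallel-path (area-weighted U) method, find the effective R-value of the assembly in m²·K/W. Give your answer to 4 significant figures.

3.310 m²·K/W

U_eff = 0.88/4.969 + 0.12/0.96 = 0.1771 + 0.125 = 0.3021
R_eff = 1/U_eff = 3.3102 m²·K/W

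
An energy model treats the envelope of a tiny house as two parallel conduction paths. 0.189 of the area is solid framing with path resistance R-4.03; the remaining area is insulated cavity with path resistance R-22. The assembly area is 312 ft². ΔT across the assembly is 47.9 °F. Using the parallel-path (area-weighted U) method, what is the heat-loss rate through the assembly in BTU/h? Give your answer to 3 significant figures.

U_eff = 0.811/22 + 0.189/4.03 = 0.03686 + 0.0469 = 0.08376
R_eff = 1/U_eff = 11.94 ft²·°F·h/BTU
Q = 312 × 47.9 / 11.94 = 1252 BTU/h

1250 BTU/h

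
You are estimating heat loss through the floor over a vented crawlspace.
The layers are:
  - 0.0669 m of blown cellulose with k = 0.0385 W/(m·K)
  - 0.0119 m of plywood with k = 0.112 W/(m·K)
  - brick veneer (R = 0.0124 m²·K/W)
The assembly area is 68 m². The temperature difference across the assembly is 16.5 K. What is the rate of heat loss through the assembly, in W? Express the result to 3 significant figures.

604 W

0.0669/0.0385 = 1.738
0.0119/0.112 = 0.1063
R_total = 1.738 + 0.1063 + 0.0124 = 1.856 m²·K/W
Q = A·ΔT/R = 68 × 16.5 / 1.856 = 604.4 W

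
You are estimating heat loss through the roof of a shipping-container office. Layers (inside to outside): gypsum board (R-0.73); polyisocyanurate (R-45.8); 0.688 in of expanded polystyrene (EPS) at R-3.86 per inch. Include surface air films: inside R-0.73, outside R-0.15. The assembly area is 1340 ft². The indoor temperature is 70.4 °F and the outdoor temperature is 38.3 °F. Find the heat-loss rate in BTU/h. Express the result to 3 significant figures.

859 BTU/h

0.688 × 3.86 = 2.656
R_total = 0.73 + 0.73 + 45.8 + 2.656 + 0.15 = 50.07 ft²·°F·h/BTU
Q = A·ΔT/R = 1340 × (70.4 − 38.3) / 50.07 = 859.2 BTU/h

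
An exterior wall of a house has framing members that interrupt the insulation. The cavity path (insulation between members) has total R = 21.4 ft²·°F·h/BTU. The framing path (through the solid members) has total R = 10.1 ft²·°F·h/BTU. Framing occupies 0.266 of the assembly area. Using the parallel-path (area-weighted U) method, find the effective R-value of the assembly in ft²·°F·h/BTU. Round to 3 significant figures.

16.5 ft²·°F·h/BTU

U_eff = 0.734/21.4 + 0.266/10.1 = 0.0343 + 0.02634 = 0.06064
R_eff = 1/U_eff = 16.49 ft²·°F·h/BTU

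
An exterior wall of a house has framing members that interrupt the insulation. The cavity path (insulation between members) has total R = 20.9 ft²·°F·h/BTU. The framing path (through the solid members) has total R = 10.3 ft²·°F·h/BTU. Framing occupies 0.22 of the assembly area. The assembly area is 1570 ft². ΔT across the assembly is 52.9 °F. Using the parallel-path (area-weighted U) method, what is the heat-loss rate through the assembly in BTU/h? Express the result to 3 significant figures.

U_eff = 0.78/20.9 + 0.22/10.3 = 0.03732 + 0.02136 = 0.05868
R_eff = 1/U_eff = 17.04 ft²·°F·h/BTU
Q = 1570 × 52.9 / 17.04 = 4874 BTU/h

4870 BTU/h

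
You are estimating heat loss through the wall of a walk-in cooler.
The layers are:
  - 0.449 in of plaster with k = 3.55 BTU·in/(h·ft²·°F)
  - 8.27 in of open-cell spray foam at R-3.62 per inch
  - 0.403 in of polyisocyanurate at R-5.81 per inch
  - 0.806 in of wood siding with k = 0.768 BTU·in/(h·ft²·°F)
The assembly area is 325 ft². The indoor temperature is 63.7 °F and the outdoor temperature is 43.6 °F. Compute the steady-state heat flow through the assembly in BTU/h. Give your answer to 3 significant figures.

195 BTU/h

0.449/3.55 = 0.1265
8.27 × 3.62 = 29.94
0.403 × 5.81 = 2.341
0.806/0.768 = 1.049
R_total = 0.1265 + 29.94 + 2.341 + 1.049 = 33.45 ft²·°F·h/BTU
Q = A·ΔT/R = 325 × (63.7 − 43.6) / 33.45 = 195.3 BTU/h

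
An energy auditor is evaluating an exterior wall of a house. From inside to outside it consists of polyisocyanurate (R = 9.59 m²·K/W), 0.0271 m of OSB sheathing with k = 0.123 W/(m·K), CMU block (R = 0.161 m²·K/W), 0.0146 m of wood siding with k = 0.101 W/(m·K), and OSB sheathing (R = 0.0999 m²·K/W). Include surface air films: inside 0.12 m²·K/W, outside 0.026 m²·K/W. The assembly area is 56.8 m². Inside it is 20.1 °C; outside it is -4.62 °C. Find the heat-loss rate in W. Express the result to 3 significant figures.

136 W

0.0271/0.123 = 0.2203
0.0146/0.101 = 0.1446
R_total = 0.12 + 9.59 + 0.2203 + 0.161 + 0.1446 + 0.0999 + 0.026 = 10.36 m²·K/W
Q = A·ΔT/R = 56.8 × (20.1 − (-4.62)) / 10.36 = 135.5 W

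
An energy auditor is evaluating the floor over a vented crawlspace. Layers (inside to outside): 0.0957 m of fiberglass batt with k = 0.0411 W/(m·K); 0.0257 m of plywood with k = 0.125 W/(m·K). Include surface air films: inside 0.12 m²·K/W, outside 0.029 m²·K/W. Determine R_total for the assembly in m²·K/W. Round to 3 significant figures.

0.0957/0.0411 = 2.328
0.0257/0.125 = 0.2056
R_total = 0.12 + 2.328 + 0.2056 + 0.029 = 2.683 m²·K/W

2.68 m²·K/W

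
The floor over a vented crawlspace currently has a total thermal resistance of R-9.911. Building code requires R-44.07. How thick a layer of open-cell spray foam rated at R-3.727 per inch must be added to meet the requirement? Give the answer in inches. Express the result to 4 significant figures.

ΔR = 44.07 − 9.911 = 34.159 ft²·°F·h/BTU
L = ΔR / (R/in) = 34.159/3.727 = 9.1653 in

9.165 in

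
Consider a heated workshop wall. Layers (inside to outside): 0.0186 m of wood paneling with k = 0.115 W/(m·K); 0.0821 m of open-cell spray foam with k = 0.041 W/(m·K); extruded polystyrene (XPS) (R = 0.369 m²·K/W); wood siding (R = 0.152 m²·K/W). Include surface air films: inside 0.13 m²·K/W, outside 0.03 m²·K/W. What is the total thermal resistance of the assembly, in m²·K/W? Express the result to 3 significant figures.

0.0186/0.115 = 0.1617
0.0821/0.041 = 2.002
R_total = 0.13 + 0.1617 + 2.002 + 0.369 + 0.152 + 0.03 = 2.845 m²·K/W

2.85 m²·K/W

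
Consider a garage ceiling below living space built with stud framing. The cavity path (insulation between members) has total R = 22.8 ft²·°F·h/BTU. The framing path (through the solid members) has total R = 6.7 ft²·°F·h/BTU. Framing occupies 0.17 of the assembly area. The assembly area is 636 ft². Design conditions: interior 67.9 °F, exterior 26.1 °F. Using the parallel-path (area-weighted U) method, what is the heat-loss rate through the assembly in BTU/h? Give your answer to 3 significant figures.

1640 BTU/h

U_eff = 0.83/22.8 + 0.17/6.7 = 0.0364 + 0.02537 = 0.06178
R_eff = 1/U_eff = 16.19 ft²·°F·h/BTU
Q = 636 × (67.9 − 26.1) / 16.19 = 1642 BTU/h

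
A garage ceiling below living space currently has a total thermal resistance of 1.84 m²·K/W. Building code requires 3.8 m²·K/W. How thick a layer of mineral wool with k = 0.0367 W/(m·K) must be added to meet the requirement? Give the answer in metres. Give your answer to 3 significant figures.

0.0719 m

ΔR = 3.8 − 1.84 = 1.96 m²·K/W
L = ΔR × k = 1.96 × 0.0367 = 0.07193 m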